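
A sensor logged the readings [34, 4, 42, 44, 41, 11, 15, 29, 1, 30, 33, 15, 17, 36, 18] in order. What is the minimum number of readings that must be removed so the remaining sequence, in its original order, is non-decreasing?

Fewest deletions = n − (longest non-decreasing subsequence).
Patience tails:
34 → extends → [34]
4 → replaces 34 → [4]
42 → extends → [4, 42]
44 → extends → [4, 42, 44]
41 → replaces 42 → [4, 41, 44]
11 → replaces 41 → [4, 11, 44]
15 → replaces 44 → [4, 11, 15]
29 → extends → [4, 11, 15, 29]
1 → replaces 4 → [1, 11, 15, 29]
30 → extends → [1, 11, 15, 29, 30]
33 → extends → [1, 11, 15, 29, 30, 33]
15 → replaces 29 → [1, 11, 15, 15, 30, 33]
17 → replaces 30 → [1, 11, 15, 15, 17, 33]
36 → extends → [1, 11, 15, 15, 17, 33, 36]
18 → replaces 33 → [1, 11, 15, 15, 17, 18, 36]
Longest non-decreasing subsequence has length 7, so deletions = 15 − 7 = 8.

8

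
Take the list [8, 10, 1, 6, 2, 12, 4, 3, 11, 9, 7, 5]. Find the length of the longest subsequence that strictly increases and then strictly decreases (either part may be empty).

inc[i] = longest strictly increasing subsequence ending at i; dec[i] = longest strictly decreasing subsequence starting at i:
i:      1  2  3  4  5  6  7  8  9 10 11 12
a[i]:   8 10  1  6  2 12  4  3 11  9  7  5
inc:    1  2  1  2  2  3  3  3  4  4  4  4
dec:    4  4  1  3  1  5  2  1  4  3  2  1
Best peak at i=6 (value 12): inc=3, dec=5, length 3+5−1 = 7.

7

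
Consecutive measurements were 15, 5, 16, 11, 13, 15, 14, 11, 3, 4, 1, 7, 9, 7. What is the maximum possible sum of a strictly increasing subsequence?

44

Let S[i] be the best sum of a strictly increasing subsequence ending at i:
i:      1  2  3  4  5  6  7  8  9 10 11 12 13 14
a[i]:  15  5 16 11 13 15 14 11  3  4  1  7  9  7
S:     15  5 31 16 29 44 43 16  3  7  1 14 23 14
Maximum is 44 (e.g. 5 + 11 + 13 + 15).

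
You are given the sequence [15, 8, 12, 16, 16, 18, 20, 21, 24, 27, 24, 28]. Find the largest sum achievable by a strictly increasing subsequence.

Let S[i] be the best sum of a strictly increasing subsequence ending at i:
i:       1   2   3   4   5   6   7   8   9  10  11  12
a[i]:   15   8  12  16  16  18  20  21  24  27  24  28
S:      15   8  20  36  36  54  74  95 119 146 119 174
Maximum is 174 (e.g. 8 + 12 + 16 + 18 + 20 + 21 + 24 + 27 + 28).

174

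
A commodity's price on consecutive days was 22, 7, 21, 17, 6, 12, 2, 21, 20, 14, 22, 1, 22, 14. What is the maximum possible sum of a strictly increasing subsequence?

Let S[i] be the best sum of a strictly increasing subsequence ending at i:
i:      1  2  3  4  5  6  7  8  9 10 11 12 13 14
a[i]:  22  7 21 17  6 12  2 21 20 14 22  1 22 14
S:     22  7 28 24  6 19  2 45 44 33 67  1 67 33
Maximum is 67 (e.g. 7 + 17 + 21 + 22).

67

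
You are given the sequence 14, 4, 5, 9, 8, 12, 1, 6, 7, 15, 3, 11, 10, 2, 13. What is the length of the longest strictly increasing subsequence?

Track the smallest tail for each achievable length (strict):
14 → extends → [14]
4 → replaces 14 → [4]
5 → extends → [4, 5]
9 → extends → [4, 5, 9]
8 → replaces 9 → [4, 5, 8]
12 → extends → [4, 5, 8, 12]
1 → replaces 4 → [1, 5, 8, 12]
6 → replaces 8 → [1, 5, 6, 12]
7 → replaces 12 → [1, 5, 6, 7]
15 → extends → [1, 5, 6, 7, 15]
3 → replaces 5 → [1, 3, 6, 7, 15]
11 → replaces 15 → [1, 3, 6, 7, 11]
10 → replaces 11 → [1, 3, 6, 7, 10]
2 → replaces 3 → [1, 2, 6, 7, 10]
13 → extends → [1, 2, 6, 7, 10, 13]
Six tails, so the longest strictly increasing subsequence has length 6 (e.g. 4, 5, 6, 7, 11, 13).

6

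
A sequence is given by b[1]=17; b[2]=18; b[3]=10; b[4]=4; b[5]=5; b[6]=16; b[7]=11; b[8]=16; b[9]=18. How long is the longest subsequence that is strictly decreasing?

3

Negate each value so 'decreasing' becomes 'increasing', then run patience tails on the negated sequence:
-17 → extends → [-17]
-18 → replaces -17 → [-18]
-10 → extends → [-18, -10]
-4 → extends → [-18, -10, -4]
-5 → replaces -4 → [-18, -10, -5]
-16 → replaces -10 → [-18, -16, -5]
-11 → replaces -5 → [-18, -16, -11]
-16 → already a tail → [-18, -16, -11]
-18 → already a tail → [-18, -16, -11]
Three tails, so the longest strictly decreasing subsequence of the original has length 3.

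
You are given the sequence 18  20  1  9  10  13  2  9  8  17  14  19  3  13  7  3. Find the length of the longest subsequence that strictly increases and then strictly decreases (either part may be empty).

inc[i] = longest strictly increasing subsequence ending at i; dec[i] = longest strictly decreasing subsequence starting at i:
i:      1  2  3  4  5  6  7  8  9 10 11 12 13 14 15 16
a[i]:  18 20  1  9 10 13  2  9  8 17 14 19  3 13  7  3
inc:    1  2  1  2  3  4  2  3  3  5  5  6  3  4  4  3
dec:    6  6  1  4  5  5  1  4  3  5  4  4  1  3  2  1
Best peak at i=10 (value 17): inc=5, dec=5, length 5+5−1 = 9.

9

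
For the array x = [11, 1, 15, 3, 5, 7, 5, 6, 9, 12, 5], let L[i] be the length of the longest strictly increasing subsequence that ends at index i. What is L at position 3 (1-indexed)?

2

dp[i] = 1 + max{dp[j] : j<i, x[j]<x[i]} (or 1 if no such j):
i:      1  2  3  4  5  6  7  8  9 10 11
x[i]:  11  1 15  3  5  7  5  6  9 12  5
dp:     1  1  2  2  3  4  3  4  5  6  3
At index 3 the value is 2.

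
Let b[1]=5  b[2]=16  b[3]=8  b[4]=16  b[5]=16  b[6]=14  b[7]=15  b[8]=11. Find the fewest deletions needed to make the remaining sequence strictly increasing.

Fewest deletions = n − (longest strictly increasing subsequence).
i:      1  2  3  4  5  6  7  8
b[i]:   5 16  8 16 16 14 15 11
dp:     1  2  2  3  3  3  4  3
max dp = 4, so deletions = 8 − 4 = 4.

4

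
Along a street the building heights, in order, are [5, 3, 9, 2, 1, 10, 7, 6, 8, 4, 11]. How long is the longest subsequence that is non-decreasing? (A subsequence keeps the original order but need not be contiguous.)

Let dp[i] be the length of the longest such subsequence ending at index i:
i:      1  2  3  4  5  6  7  8  9 10 11
a[i]:   5  3  9  2  1 10  7  6  8  4 11
dp:     1  1  2  1  1  3  2  2  3  2  4
Maximum dp value is 4.

4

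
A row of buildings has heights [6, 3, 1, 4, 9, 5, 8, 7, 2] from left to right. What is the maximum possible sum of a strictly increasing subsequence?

20

Let S[i] be the best sum of a strictly increasing subsequence ending at i:
i:      1  2  3  4  5  6  7  8  9
a[i]:   6  3  1  4  9  5  8  7  2
S:      6  3  1  7 16 12 20 19  3
Maximum is 20 (e.g. 3 + 4 + 5 + 8).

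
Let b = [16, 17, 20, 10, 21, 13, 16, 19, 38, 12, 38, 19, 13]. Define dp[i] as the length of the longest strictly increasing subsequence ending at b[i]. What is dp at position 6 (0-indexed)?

dp[i] = 1 + max{dp[j] : j<i, b[j]<b[i]} (or 1 if no such j):
i:      0  1  2  3  4  5  6  7  8  9 10 11 12
b[i]:  16 17 20 10 21 13 16 19 38 12 38 19 13
dp:     1  2  3  1  4  2  3  4  5  2  5  4  3
At index 6 the value is 3.

3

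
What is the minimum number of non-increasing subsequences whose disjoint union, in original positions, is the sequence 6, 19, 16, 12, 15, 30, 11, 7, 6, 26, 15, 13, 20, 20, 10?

The minimum number of non-increasing subsequences covering a sequence equals the length of its longest strictly increasing subsequence.
LIS length is 4 (e.g. 6, 12, 15, 30), so 4 piles are needed.

4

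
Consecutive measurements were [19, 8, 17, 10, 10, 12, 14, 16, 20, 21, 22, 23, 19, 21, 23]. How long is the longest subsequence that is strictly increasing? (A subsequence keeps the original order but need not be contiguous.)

9

Track the smallest tail for each achievable length (strict):
19 → extends → [19]
8 → replaces 19 → [8]
17 → extends → [8, 17]
10 → replaces 17 → [8, 10]
10 → already a tail → [8, 10]
12 → extends → [8, 10, 12]
14 → extends → [8, 10, 12, 14]
16 → extends → [8, 10, 12, 14, 16]
20 → extends → [8, 10, 12, 14, 16, 20]
21 → extends → [8, 10, 12, 14, 16, 20, 21]
22 → extends → [8, 10, 12, 14, 16, 20, 21, 22]
23 → extends → [8, 10, 12, 14, 16, 20, 21, 22, 23]
19 → replaces 20 → [8, 10, 12, 14, 16, 19, 21, 22, 23]
21 → already a tail → [8, 10, 12, 14, 16, 19, 21, 22, 23]
23 → already a tail → [8, 10, 12, 14, 16, 19, 21, 22, 23]
Nine tails, so the longest strictly increasing subsequence has length 9 (e.g. 8, 10, 12, 14, 16, 20, 21, 22, 23).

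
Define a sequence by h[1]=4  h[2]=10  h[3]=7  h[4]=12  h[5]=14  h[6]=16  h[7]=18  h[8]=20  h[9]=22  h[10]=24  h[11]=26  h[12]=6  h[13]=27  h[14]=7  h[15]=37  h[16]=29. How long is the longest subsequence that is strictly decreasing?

3

Negate each value so 'decreasing' becomes 'increasing', then run patience tails on the negated sequence:
-4 → extends → [-4]
-10 → replaces -4 → [-10]
-7 → extends → [-10, -7]
-12 → replaces -10 → [-12, -7]
-14 → replaces -12 → [-14, -7]
-16 → replaces -14 → [-16, -7]
-18 → replaces -16 → [-18, -7]
-20 → replaces -18 → [-20, -7]
-22 → replaces -20 → [-22, -7]
-24 → replaces -22 → [-24, -7]
-26 → replaces -24 → [-26, -7]
-6 → extends → [-26, -7, -6]
-27 → replaces -26 → [-27, -7, -6]
-7 → already a tail → [-27, -7, -6]
-37 → replaces -27 → [-37, -7, -6]
-29 → replaces -7 → [-37, -29, -6]
Three tails, so the longest strictly decreasing subsequence of the original has length 3.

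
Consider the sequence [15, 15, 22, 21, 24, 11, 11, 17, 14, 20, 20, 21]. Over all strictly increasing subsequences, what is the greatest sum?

Let S[i] be the best sum of a strictly increasing subsequence ending at i:
i:      1  2  3  4  5  6  7  8  9 10 11 12
a[i]:  15 15 22 21 24 11 11 17 14 20 20 21
S:     15 15 37 36 61 11 11 32 25 52 52 73
Maximum is 73 (e.g. 15 + 17 + 20 + 21).

73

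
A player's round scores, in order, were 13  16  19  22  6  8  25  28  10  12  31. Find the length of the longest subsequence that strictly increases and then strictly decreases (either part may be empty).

inc[i] = longest strictly increasing subsequence ending at i; dec[i] = longest strictly decreasing subsequence starting at i:
i:      1  2  3  4  5  6  7  8  9 10 11
a[i]:  13 16 19 22  6  8 25 28 10 12 31
inc:    1  2  3  4  1  2  5  6  3  4  7
dec:    2  2  2  2  1  1  2  2  1  1  1
Best peak at i=8 (value 28): inc=6, dec=2, length 6+2−1 = 7.

7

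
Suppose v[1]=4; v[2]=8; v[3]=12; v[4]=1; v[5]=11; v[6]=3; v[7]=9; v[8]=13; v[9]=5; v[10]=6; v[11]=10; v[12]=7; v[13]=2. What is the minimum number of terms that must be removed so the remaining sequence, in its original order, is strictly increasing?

8

Fewest deletions = n − (longest strictly increasing subsequence).
i:      1  2  3  4  5  6  7  8  9 10 11 12 13
v[i]:   4  8 12  1 11  3  9 13  5  6 10  7  2
dp:     1  2  3  1  3  2  3  4  3  4  5  5  2
max dp = 5, so deletions = 13 − 5 = 8.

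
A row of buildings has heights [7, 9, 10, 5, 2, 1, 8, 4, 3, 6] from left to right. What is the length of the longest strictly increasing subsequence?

3

Let dp[i] be the length of the longest such subsequence ending at index i:
i:      1  2  3  4  5  6  7  8  9 10
a[i]:   7  9 10  5  2  1  8  4  3  6
dp:     1  2  3  1  1  1  2  2  2  3
Maximum dp value is 3.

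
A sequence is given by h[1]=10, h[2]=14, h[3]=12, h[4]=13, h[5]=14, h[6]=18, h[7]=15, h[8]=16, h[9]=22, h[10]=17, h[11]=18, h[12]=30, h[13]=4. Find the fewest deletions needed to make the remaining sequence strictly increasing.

4

Fewest deletions = n − (longest strictly increasing subsequence).
i:      1  2  3  4  5  6  7  8  9 10 11 12 13
h[i]:  10 14 12 13 14 18 15 16 22 17 18 30  4
dp:     1  2  2  3  4  5  5  6  7  7  8  9  1
max dp = 9, so deletions = 13 − 9 = 4.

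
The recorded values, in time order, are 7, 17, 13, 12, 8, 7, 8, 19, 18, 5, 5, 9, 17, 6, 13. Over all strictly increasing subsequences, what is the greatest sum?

43

Let S[i] be the best sum of a strictly increasing subsequence ending at i:
i:      1  2  3  4  5  6  7  8  9 10 11 12 13 14 15
a[i]:   7 17 13 12  8  7  8 19 18  5  5  9 17  6 13
S:      7 24 20 19 15  7 15 43 42  5  5 24 41 11 37
Maximum is 43 (e.g. 7 + 17 + 19).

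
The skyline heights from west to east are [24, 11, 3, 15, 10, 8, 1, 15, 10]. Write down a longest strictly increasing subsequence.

3, 10, 15

Patience tails give the LIS length; then backtrack through the dp parents:
24 → extends → [24]
11 → replaces 24 → [11]
3 → replaces 11 → [3]
15 → extends → [3, 15]
10 → replaces 15 → [3, 10]
8 → replaces 10 → [3, 8]
1 → replaces 3 → [1, 8]
15 → extends → [1, 8, 15]
10 → replaces 15 → [1, 8, 10]
Length 3; one witness is 3, 10, 15.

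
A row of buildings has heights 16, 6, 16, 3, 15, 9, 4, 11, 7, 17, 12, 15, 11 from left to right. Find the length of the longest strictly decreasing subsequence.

Negate each value so 'decreasing' becomes 'increasing', then run patience tails on the negated sequence:
-16 → extends → [-16]
-6 → extends → [-16, -6]
-16 → already a tail → [-16, -6]
-3 → extends → [-16, -6, -3]
-15 → replaces -6 → [-16, -15, -3]
-9 → replaces -3 → [-16, -15, -9]
-4 → extends → [-16, -15, -9, -4]
-11 → replaces -9 → [-16, -15, -11, -4]
-7 → replaces -4 → [-16, -15, -11, -7]
-17 → replaces -16 → [-17, -15, -11, -7]
-12 → replaces -11 → [-17, -15, -12, -7]
-15 → already a tail → [-17, -15, -12, -7]
-11 → replaces -7 → [-17, -15, -12, -11]
Four tails, so the longest strictly decreasing subsequence of the original has length 4.

4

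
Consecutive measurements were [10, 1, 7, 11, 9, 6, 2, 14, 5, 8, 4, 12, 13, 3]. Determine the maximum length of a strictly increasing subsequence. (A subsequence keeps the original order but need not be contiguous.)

6

Track the smallest tail for each achievable length (strict):
10 → extends → [10]
1 → replaces 10 → [1]
7 → extends → [1, 7]
11 → extends → [1, 7, 11]
9 → replaces 11 → [1, 7, 9]
6 → replaces 7 → [1, 6, 9]
2 → replaces 6 → [1, 2, 9]
14 → extends → [1, 2, 9, 14]
5 → replaces 9 → [1, 2, 5, 14]
8 → replaces 14 → [1, 2, 5, 8]
4 → replaces 5 → [1, 2, 4, 8]
12 → extends → [1, 2, 4, 8, 12]
13 → extends → [1, 2, 4, 8, 12, 13]
3 → replaces 4 → [1, 2, 3, 8, 12, 13]
Six tails, so the longest strictly increasing subsequence has length 6 (e.g. 1, 2, 5, 8, 12, 13).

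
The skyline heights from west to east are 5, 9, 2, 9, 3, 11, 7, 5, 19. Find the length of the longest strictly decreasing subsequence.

Negate each value so 'decreasing' becomes 'increasing', then run patience tails on the negated sequence:
-5 → extends → [-5]
-9 → replaces -5 → [-9]
-2 → extends → [-9, -2]
-9 → already a tail → [-9, -2]
-3 → replaces -2 → [-9, -3]
-11 → replaces -9 → [-11, -3]
-7 → replaces -3 → [-11, -7]
-5 → extends → [-11, -7, -5]
-19 → replaces -11 → [-19, -7, -5]
Three tails, so the longest strictly decreasing subsequence of the original has length 3.

3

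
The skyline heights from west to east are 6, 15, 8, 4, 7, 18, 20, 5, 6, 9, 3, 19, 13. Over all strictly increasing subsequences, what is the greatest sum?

59

Let S[i] be the best sum of a strictly increasing subsequence ending at i:
i:      1  2  3  4  5  6  7  8  9 10 11 12 13
a[i]:   6 15  8  4  7 18 20  5  6  9  3 19 13
S:      6 21 14  4 13 39 59  9 15 24  3 58 37
Maximum is 59 (e.g. 6 + 15 + 18 + 20).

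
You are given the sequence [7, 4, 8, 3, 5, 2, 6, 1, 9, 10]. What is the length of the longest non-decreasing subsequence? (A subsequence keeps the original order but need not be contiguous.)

5

Let dp[i] be the length of the longest such subsequence ending at index i:
i:      1  2  3  4  5  6  7  8  9 10
a[i]:   7  4  8  3  5  2  6  1  9 10
dp:     1  1  2  1  2  1  3  1  4  5
Maximum dp value is 5.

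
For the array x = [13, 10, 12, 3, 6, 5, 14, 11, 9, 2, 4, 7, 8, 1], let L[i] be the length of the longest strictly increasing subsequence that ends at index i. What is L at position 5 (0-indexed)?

dp[i] = 1 + max{dp[j] : j<i, x[j]<x[i]} (or 1 if no such j):
i:      0  1  2  3  4  5  6  7  8  9 10 11 12 13
x[i]:  13 10 12  3  6  5 14 11  9  2  4  7  8  1
dp:     1  1  2  1  2  2  3  3  3  1  2  3  4  1
At index 5 the value is 2.

2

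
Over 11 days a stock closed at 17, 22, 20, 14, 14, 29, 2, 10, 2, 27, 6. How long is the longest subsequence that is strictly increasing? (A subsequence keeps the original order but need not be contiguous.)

3

Track the smallest tail for each achievable length (strict):
17 → extends → [17]
22 → extends → [17, 22]
20 → replaces 22 → [17, 20]
14 → replaces 17 → [14, 20]
14 → already a tail → [14, 20]
29 → extends → [14, 20, 29]
2 → replaces 14 → [2, 20, 29]
10 → replaces 20 → [2, 10, 29]
2 → already a tail → [2, 10, 29]
27 → replaces 29 → [2, 10, 27]
6 → replaces 10 → [2, 6, 27]
Three tails, so the longest strictly increasing subsequence has length 3 (e.g. 17, 22, 29).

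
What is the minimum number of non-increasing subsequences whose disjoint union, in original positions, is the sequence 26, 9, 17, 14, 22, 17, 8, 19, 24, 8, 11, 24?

Place each on the leftmost legal pile:
26 → new pile 1 (tops now [26])
9 → pile 1 (tops now [9])
17 → new pile 2 (tops now [9, 17])
14 → pile 2 (tops now [9, 14])
22 → new pile 3 (tops now [9, 14, 22])
17 → pile 3 (tops now [9, 14, 17])
8 → pile 1 (tops now [8, 14, 17])
19 → new pile 4 (tops now [8, 14, 17, 19])
24 → new pile 5 (tops now [8, 14, 17, 19, 24])
8 → pile 1 (tops now [8, 14, 17, 19, 24])
11 → pile 2 (tops now [8, 11, 17, 19, 24])
24 → pile 5 (tops now [8, 11, 17, 19, 24])
Five piles.

5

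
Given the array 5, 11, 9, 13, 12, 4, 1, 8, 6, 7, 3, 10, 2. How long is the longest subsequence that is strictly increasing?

4

Let dp[i] be the length of the longest such subsequence ending at index i:
i:      1  2  3  4  5  6  7  8  9 10 11 12 13
a[i]:   5 11  9 13 12  4  1  8  6  7  3 10  2
dp:     1  2  2  3  3  1  1  2  2  3  2  4  2
Maximum dp value is 4.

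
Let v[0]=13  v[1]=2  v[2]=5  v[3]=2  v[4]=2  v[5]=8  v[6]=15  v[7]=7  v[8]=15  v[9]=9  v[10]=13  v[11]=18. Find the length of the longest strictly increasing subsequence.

6

Track the smallest tail for each achievable length (strict):
13 → extends → [13]
2 → replaces 13 → [2]
5 → extends → [2, 5]
2 → already a tail → [2, 5]
2 → already a tail → [2, 5]
8 → extends → [2, 5, 8]
15 → extends → [2, 5, 8, 15]
7 → replaces 8 → [2, 5, 7, 15]
15 → already a tail → [2, 5, 7, 15]
9 → replaces 15 → [2, 5, 7, 9]
13 → extends → [2, 5, 7, 9, 13]
18 → extends → [2, 5, 7, 9, 13, 18]
Six tails, so the longest strictly increasing subsequence has length 6 (e.g. 2, 5, 8, 9, 13, 18).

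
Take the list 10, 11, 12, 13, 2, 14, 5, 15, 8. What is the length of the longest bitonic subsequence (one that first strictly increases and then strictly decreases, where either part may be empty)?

7

inc[i] = longest strictly increasing subsequence ending at i; dec[i] = longest strictly decreasing subsequence starting at i:
i:      1  2  3  4  5  6  7  8  9
a[i]:  10 11 12 13  2 14  5 15  8
inc:    1  2  3  4  1  5  2  6  3
dec:    2  2  2  2  1  2  1  2  1
Best peak at i=8 (value 15): inc=6, dec=2, length 6+2−1 = 7.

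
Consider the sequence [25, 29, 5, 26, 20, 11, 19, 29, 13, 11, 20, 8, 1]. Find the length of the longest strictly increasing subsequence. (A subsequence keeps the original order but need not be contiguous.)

4

Let dp[i] be the length of the longest such subsequence ending at index i:
i:      1  2  3  4  5  6  7  8  9 10 11 12 13
a[i]:  25 29  5 26 20 11 19 29 13 11 20  8  1
dp:     1  2  1  2  2  2  3  4  3  2  4  2  1
Maximum dp value is 4.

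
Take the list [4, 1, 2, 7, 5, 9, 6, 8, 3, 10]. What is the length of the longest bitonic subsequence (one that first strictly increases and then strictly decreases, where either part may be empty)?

inc[i] = longest strictly increasing subsequence ending at i; dec[i] = longest strictly decreasing subsequence starting at i:
i:      1  2  3  4  5  6  7  8  9 10
a[i]:   4  1  2  7  5  9  6  8  3 10
inc:    1  1  2  3  3  4  4  5  3  6
dec:    2  1  1  3  2  3  2  2  1  1
Best peak at i=6 (value 9): inc=4, dec=3, length 4+3−1 = 6.

6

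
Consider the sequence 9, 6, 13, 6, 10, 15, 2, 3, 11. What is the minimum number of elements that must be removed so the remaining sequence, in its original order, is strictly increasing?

Fewest deletions = n − (longest strictly increasing subsequence).
Patience tails:
9 → extends → [9]
6 → replaces 9 → [6]
13 → extends → [6, 13]
6 → already a tail → [6, 13]
10 → replaces 13 → [6, 10]
15 → extends → [6, 10, 15]
2 → replaces 6 → [2, 10, 15]
3 → replaces 10 → [2, 3, 15]
11 → replaces 15 → [2, 3, 11]
Longest strictly increasing subsequence has length 3, so deletions = 9 − 3 = 6.

6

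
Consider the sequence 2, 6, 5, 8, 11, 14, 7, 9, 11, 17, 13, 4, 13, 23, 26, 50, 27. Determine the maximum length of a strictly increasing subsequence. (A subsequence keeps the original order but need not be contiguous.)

Track the smallest tail for each achievable length (strict):
2 → extends → [2]
6 → extends → [2, 6]
5 → replaces 6 → [2, 5]
8 → extends → [2, 5, 8]
11 → extends → [2, 5, 8, 11]
14 → extends → [2, 5, 8, 11, 14]
7 → replaces 8 → [2, 5, 7, 11, 14]
9 → replaces 11 → [2, 5, 7, 9, 14]
11 → replaces 14 → [2, 5, 7, 9, 11]
17 → extends → [2, 5, 7, 9, 11, 17]
13 → replaces 17 → [2, 5, 7, 9, 11, 13]
4 → replaces 5 → [2, 4, 7, 9, 11, 13]
13 → already a tail → [2, 4, 7, 9, 11, 13]
23 → extends → [2, 4, 7, 9, 11, 13, 23]
26 → extends → [2, 4, 7, 9, 11, 13, 23, 26]
50 → extends → [2, 4, 7, 9, 11, 13, 23, 26, 50]
27 → replaces 50 → [2, 4, 7, 9, 11, 13, 23, 26, 27]
Nine tails, so the longest strictly increasing subsequence has length 9 (e.g. 2, 6, 8, 11, 14, 17, 23, 26, 50).

9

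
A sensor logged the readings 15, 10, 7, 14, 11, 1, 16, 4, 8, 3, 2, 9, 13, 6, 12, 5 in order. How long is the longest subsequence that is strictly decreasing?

Let dp[i] be the longest strictly decreasing subsequence ending at i:
i:      1  2  3  4  5  6  7  8  9 10 11 12 13 14 15 16
a[i]:  15 10  7 14 11  1 16  4  8  3  2  9 13  6 12  5
dp:     1  2  3  2  3  4  1  4  4  5  6  4  3  5  4  6
Maximum is 6.

6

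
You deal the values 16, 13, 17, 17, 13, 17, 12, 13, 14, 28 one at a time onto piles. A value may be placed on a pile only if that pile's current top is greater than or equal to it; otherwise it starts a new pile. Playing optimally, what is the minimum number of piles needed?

4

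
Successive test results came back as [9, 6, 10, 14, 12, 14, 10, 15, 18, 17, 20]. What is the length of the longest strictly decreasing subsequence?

3

Negate each value so 'decreasing' becomes 'increasing', then run patience tails on the negated sequence:
-9 → extends → [-9]
-6 → extends → [-9, -6]
-10 → replaces -9 → [-10, -6]
-14 → replaces -10 → [-14, -6]
-12 → replaces -6 → [-14, -12]
-14 → already a tail → [-14, -12]
-10 → extends → [-14, -12, -10]
-15 → replaces -14 → [-15, -12, -10]
-18 → replaces -15 → [-18, -12, -10]
-17 → replaces -12 → [-18, -17, -10]
-20 → replaces -18 → [-20, -17, -10]
Three tails, so the longest strictly decreasing subsequence of the original has length 3.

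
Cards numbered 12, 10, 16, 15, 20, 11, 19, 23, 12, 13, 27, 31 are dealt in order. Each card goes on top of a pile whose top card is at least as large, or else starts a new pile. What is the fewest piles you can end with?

6

Place each on the leftmost legal pile:
12 → new pile 1 (tops now [12])
10 → pile 1 (tops now [10])
16 → new pile 2 (tops now [10, 16])
15 → pile 2 (tops now [10, 15])
20 → new pile 3 (tops now [10, 15, 20])
11 → pile 2 (tops now [10, 11, 20])
19 → pile 3 (tops now [10, 11, 19])
23 → new pile 4 (tops now [10, 11, 19, 23])
12 → pile 3 (tops now [10, 11, 12, 23])
13 → pile 4 (tops now [10, 11, 12, 13])
27 → new pile 5 (tops now [10, 11, 12, 13, 27])
31 → new pile 6 (tops now [10, 11, 12, 13, 27, 31])
Six piles.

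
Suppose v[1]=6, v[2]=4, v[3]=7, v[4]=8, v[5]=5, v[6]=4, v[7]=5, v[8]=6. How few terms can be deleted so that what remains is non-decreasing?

4

Fewest deletions = n − (longest non-decreasing subsequence).
Patience tails:
6 → extends → [6]
4 → replaces 6 → [4]
7 → extends → [4, 7]
8 → extends → [4, 7, 8]
5 → replaces 7 → [4, 5, 8]
4 → replaces 5 → [4, 4, 8]
5 → replaces 8 → [4, 4, 5]
6 → extends → [4, 4, 5, 6]
Longest non-decreasing subsequence has length 4, so deletions = 8 − 4 = 4.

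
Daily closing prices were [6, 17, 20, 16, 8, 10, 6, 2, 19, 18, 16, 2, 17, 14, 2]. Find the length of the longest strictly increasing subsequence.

5

Track the smallest tail for each achievable length (strict):
6 → extends → [6]
17 → extends → [6, 17]
20 → extends → [6, 17, 20]
16 → replaces 17 → [6, 16, 20]
8 → replaces 16 → [6, 8, 20]
10 → replaces 20 → [6, 8, 10]
6 → already a tail → [6, 8, 10]
2 → replaces 6 → [2, 8, 10]
19 → extends → [2, 8, 10, 19]
18 → replaces 19 → [2, 8, 10, 18]
16 → replaces 18 → [2, 8, 10, 16]
2 → already a tail → [2, 8, 10, 16]
17 → extends → [2, 8, 10, 16, 17]
14 → replaces 16 → [2, 8, 10, 14, 17]
2 → already a tail → [2, 8, 10, 14, 17]
Five tails, so the longest strictly increasing subsequence has length 5 (e.g. 6, 8, 10, 16, 17).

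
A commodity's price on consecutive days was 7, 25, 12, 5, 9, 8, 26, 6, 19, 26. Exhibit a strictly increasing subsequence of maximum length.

Patience tails give the LIS length; then backtrack through the dp parents:
7 → extends → [7]
25 → extends → [7, 25]
12 → replaces 25 → [7, 12]
5 → replaces 7 → [5, 12]
9 → replaces 12 → [5, 9]
8 → replaces 9 → [5, 8]
26 → extends → [5, 8, 26]
6 → replaces 8 → [5, 6, 26]
19 → replaces 26 → [5, 6, 19]
26 → extends → [5, 6, 19, 26]
Length 4; one witness is 7, 12, 19, 26.

7, 12, 19, 26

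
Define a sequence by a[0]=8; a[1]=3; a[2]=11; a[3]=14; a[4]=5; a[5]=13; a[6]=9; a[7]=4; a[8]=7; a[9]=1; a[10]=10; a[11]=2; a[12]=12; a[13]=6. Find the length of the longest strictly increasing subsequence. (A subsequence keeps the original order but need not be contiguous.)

Track the smallest tail for each achievable length (strict):
8 → extends → [8]
3 → replaces 8 → [3]
11 → extends → [3, 11]
14 → extends → [3, 11, 14]
5 → replaces 11 → [3, 5, 14]
13 → replaces 14 → [3, 5, 13]
9 → replaces 13 → [3, 5, 9]
4 → replaces 5 → [3, 4, 9]
7 → replaces 9 → [3, 4, 7]
1 → replaces 3 → [1, 4, 7]
10 → extends → [1, 4, 7, 10]
2 → replaces 4 → [1, 2, 7, 10]
12 → extends → [1, 2, 7, 10, 12]
6 → replaces 7 → [1, 2, 6, 10, 12]
Five tails, so the longest strictly increasing subsequence has length 5 (e.g. 3, 5, 9, 10, 12).

5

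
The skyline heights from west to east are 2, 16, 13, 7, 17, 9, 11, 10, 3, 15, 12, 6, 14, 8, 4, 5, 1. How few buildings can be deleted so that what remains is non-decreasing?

Fewest deletions = n − (longest non-decreasing subsequence).
i:      1  2  3  4  5  6  7  8  9 10 11 12 13 14 15 16 17
a[i]:   2 16 13  7 17  9 11 10  3 15 12  6 14  8  4  5  1
dp:     1  2  2  2  3  3  4  4  2  5  5  3  6  4  3  4  1
max dp = 6, so deletions = 17 − 6 = 11.

11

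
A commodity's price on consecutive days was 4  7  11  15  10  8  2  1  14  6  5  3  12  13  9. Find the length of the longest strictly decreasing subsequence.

Let dp[i] be the longest strictly decreasing subsequence ending at i:
i:      1  2  3  4  5  6  7  8  9 10 11 12 13 14 15
a[i]:   4  7 11 15 10  8  2  1 14  6  5  3 12 13  9
dp:     1  1  1  1  2  3  4  5  2  4  5  6  3  3  4
Maximum is 6.

6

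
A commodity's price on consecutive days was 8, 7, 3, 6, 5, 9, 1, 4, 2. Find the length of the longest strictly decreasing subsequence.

6

Negate each value so 'decreasing' becomes 'increasing', then run patience tails on the negated sequence:
-8 → extends → [-8]
-7 → extends → [-8, -7]
-3 → extends → [-8, -7, -3]
-6 → replaces -3 → [-8, -7, -6]
-5 → extends → [-8, -7, -6, -5]
-9 → replaces -8 → [-9, -7, -6, -5]
-1 → extends → [-9, -7, -6, -5, -1]
-4 → replaces -1 → [-9, -7, -6, -5, -4]
-2 → extends → [-9, -7, -6, -5, -4, -2]
Six tails, so the longest strictly decreasing subsequence of the original has length 6.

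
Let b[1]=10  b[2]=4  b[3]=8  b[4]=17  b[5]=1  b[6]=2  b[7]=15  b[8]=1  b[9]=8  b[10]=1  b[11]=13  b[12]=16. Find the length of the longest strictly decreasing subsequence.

Negate each value so 'decreasing' becomes 'increasing', then run patience tails on the negated sequence:
-10 → extends → [-10]
-4 → extends → [-10, -4]
-8 → replaces -4 → [-10, -8]
-17 → replaces -10 → [-17, -8]
-1 → extends → [-17, -8, -1]
-2 → replaces -1 → [-17, -8, -2]
-15 → replaces -8 → [-17, -15, -2]
-1 → extends → [-17, -15, -2, -1]
-8 → replaces -2 → [-17, -15, -8, -1]
-1 → already a tail → [-17, -15, -8, -1]
-13 → replaces -8 → [-17, -15, -13, -1]
-16 → replaces -15 → [-17, -16, -13, -1]
Four tails, so the longest strictly decreasing subsequence of the original has length 4.

4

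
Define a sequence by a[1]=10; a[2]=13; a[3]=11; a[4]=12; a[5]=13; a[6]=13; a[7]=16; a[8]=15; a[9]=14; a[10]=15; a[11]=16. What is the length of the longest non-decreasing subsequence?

Let dp[i] be the length of the longest such subsequence ending at index i:
i:      1  2  3  4  5  6  7  8  9 10 11
a[i]:  10 13 11 12 13 13 16 15 14 15 16
dp:     1  2  2  3  4  5  6  6  6  7  8
Maximum dp value is 8.

8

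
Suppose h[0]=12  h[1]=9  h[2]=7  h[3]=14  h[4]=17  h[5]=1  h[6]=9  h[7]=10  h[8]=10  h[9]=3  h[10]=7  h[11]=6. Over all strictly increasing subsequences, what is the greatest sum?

Let S[i] be the best sum of a strictly increasing subsequence ending at i:
i:      0  1  2  3  4  5  6  7  8  9 10 11
h[i]:  12  9  7 14 17  1  9 10 10  3  7  6
S:     12  9  7 26 43  1 16 26 26  4 11 10
Maximum is 43 (e.g. 12 + 14 + 17).

43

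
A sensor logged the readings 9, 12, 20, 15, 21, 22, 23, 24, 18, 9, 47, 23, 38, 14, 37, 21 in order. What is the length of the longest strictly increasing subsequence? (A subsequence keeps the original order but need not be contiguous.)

8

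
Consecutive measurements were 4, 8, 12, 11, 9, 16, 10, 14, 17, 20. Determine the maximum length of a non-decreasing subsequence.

7

Let dp[i] be the length of the longest such subsequence ending at index i:
i:      1  2  3  4  5  6  7  8  9 10
a[i]:   4  8 12 11  9 16 10 14 17 20
dp:     1  2  3  3  3  4  4  5  6  7
Maximum dp value is 7.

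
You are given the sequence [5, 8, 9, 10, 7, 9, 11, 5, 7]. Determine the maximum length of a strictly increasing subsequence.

5

Track the smallest tail for each achievable length (strict):
5 → extends → [5]
8 → extends → [5, 8]
9 → extends → [5, 8, 9]
10 → extends → [5, 8, 9, 10]
7 → replaces 8 → [5, 7, 9, 10]
9 → already a tail → [5, 7, 9, 10]
11 → extends → [5, 7, 9, 10, 11]
5 → already a tail → [5, 7, 9, 10, 11]
7 → already a tail → [5, 7, 9, 10, 11]
Five tails, so the longest strictly increasing subsequence has length 5 (e.g. 5, 8, 9, 10, 11).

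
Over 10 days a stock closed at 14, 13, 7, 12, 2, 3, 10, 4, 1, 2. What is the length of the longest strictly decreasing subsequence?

Let dp[i] be the longest strictly decreasing subsequence ending at i:
i:      1  2  3  4  5  6  7  8  9 10
a[i]:  14 13  7 12  2  3 10  4  1  2
dp:     1  2  3  3  4  4  4  5  6  6
Maximum is 6.

6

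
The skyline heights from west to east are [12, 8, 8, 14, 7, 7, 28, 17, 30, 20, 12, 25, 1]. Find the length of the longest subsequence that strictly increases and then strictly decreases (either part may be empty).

7

inc[i] = longest strictly increasing subsequence ending at i; dec[i] = longest strictly decreasing subsequence starting at i:
i:      1  2  3  4  5  6  7  8  9 10 11 12 13
a[i]:  12  8  8 14  7  7 28 17 30 20 12 25  1
inc:    1  1  1  2  1  1  3  3  4  4  2  5  1
dec:    4  3  3  3  2  2  4  3  4  3  2  2  1
Best peak at i=9 (value 30): inc=4, dec=4, length 4+4−1 = 7.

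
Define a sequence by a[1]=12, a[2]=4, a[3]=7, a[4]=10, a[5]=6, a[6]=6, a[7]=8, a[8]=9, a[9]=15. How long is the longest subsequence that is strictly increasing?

Track the smallest tail for each achievable length (strict):
12 → extends → [12]
4 → replaces 12 → [4]
7 → extends → [4, 7]
10 → extends → [4, 7, 10]
6 → replaces 7 → [4, 6, 10]
6 → already a tail → [4, 6, 10]
8 → replaces 10 → [4, 6, 8]
9 → extends → [4, 6, 8, 9]
15 → extends → [4, 6, 8, 9, 15]
Five tails, so the longest strictly increasing subsequence has length 5 (e.g. 4, 7, 8, 9, 15).

5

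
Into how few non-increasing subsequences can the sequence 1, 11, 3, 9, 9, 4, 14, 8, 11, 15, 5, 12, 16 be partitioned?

7

Place each on the leftmost legal pile:
1 → new pile 1 (tops now [1])
11 → new pile 2 (tops now [1, 11])
3 → pile 2 (tops now [1, 3])
9 → new pile 3 (tops now [1, 3, 9])
9 → pile 3 (tops now [1, 3, 9])
4 → pile 3 (tops now [1, 3, 4])
14 → new pile 4 (tops now [1, 3, 4, 14])
8 → pile 4 (tops now [1, 3, 4, 8])
11 → new pile 5 (tops now [1, 3, 4, 8, 11])
15 → new pile 6 (tops now [1, 3, 4, 8, 11, 15])
5 → pile 4 (tops now [1, 3, 4, 5, 11, 15])
12 → pile 6 (tops now [1, 3, 4, 5, 11, 12])
16 → new pile 7 (tops now [1, 3, 4, 5, 11, 12, 16])
Seven piles.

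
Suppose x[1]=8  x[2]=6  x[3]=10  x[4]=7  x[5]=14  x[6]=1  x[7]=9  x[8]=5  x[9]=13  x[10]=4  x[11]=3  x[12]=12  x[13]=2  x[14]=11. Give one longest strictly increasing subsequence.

Patience tails give the LIS length; then backtrack through the dp parents:
8 → extends → [8]
6 → replaces 8 → [6]
10 → extends → [6, 10]
7 → replaces 10 → [6, 7]
14 → extends → [6, 7, 14]
1 → replaces 6 → [1, 7, 14]
9 → replaces 14 → [1, 7, 9]
5 → replaces 7 → [1, 5, 9]
13 → extends → [1, 5, 9, 13]
4 → replaces 5 → [1, 4, 9, 13]
3 → replaces 4 → [1, 3, 9, 13]
12 → replaces 13 → [1, 3, 9, 12]
2 → replaces 3 → [1, 2, 9, 12]
11 → replaces 12 → [1, 2, 9, 11]
Length 4; one witness is 6, 7, 9, 13.

6, 7, 9, 13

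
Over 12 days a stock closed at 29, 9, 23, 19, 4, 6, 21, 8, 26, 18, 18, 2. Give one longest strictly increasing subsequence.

Patience tails give the LIS length; then backtrack through the dp parents:
29 → extends → [29]
9 → replaces 29 → [9]
23 → extends → [9, 23]
19 → replaces 23 → [9, 19]
4 → replaces 9 → [4, 19]
6 → replaces 19 → [4, 6]
21 → extends → [4, 6, 21]
8 → replaces 21 → [4, 6, 8]
26 → extends → [4, 6, 8, 26]
18 → replaces 26 → [4, 6, 8, 18]
18 → already a tail → [4, 6, 8, 18]
2 → replaces 4 → [2, 6, 8, 18]
Length 4; one witness is 9, 19, 21, 26.

9, 19, 21, 26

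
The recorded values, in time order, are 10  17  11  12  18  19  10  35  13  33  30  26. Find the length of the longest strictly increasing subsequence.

Let dp[i] be the length of the longest such subsequence ending at index i:
i:      1  2  3  4  5  6  7  8  9 10 11 12
a[i]:  10 17 11 12 18 19 10 35 13 33 30 26
dp:     1  2  2  3  4  5  1  6  4  6  6  6
Maximum dp value is 6.

6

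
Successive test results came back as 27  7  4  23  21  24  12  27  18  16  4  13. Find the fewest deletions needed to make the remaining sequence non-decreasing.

8

Fewest deletions = n − (longest non-decreasing subsequence).
i:      1  2  3  4  5  6  7  8  9 10 11 12
a[i]:  27  7  4 23 21 24 12 27 18 16  4 13
dp:     1  1  1  2  2  3  2  4  3  3  2  3
max dp = 4, so deletions = 12 − 4 = 8.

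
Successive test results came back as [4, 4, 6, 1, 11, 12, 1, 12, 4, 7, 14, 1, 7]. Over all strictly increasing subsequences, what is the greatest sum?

47

Let S[i] be the best sum of a strictly increasing subsequence ending at i:
i:      1  2  3  4  5  6  7  8  9 10 11 12 13
a[i]:   4  4  6  1 11 12  1 12  4  7 14  1  7
S:      4  4 10  1 21 33  1 33  5 17 47  1 17
Maximum is 47 (e.g. 4 + 6 + 11 + 12 + 14).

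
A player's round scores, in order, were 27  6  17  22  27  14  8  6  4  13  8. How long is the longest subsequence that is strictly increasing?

4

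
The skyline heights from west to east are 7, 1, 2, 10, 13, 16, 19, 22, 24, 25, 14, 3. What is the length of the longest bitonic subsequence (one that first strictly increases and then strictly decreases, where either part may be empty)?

inc[i] = longest strictly increasing subsequence ending at i; dec[i] = longest strictly decreasing subsequence starting at i:
i:      1  2  3  4  5  6  7  8  9 10 11 12
a[i]:   7  1  2 10 13 16 19 22 24 25 14  3
inc:    1  1  2  3  4  5  6  7  8  9  5  3
dec:    2  1  1  2  2  3  3  3  3  3  2  1
Best peak at i=10 (value 25): inc=9, dec=3, length 9+3−1 = 11.

11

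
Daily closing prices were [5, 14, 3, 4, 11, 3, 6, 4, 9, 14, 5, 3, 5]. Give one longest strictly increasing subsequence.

Patience tails give the LIS length; then backtrack through the dp parents:
5 → extends → [5]
14 → extends → [5, 14]
3 → replaces 5 → [3, 14]
4 → replaces 14 → [3, 4]
11 → extends → [3, 4, 11]
3 → already a tail → [3, 4, 11]
6 → replaces 11 → [3, 4, 6]
4 → already a tail → [3, 4, 6]
9 → extends → [3, 4, 6, 9]
14 → extends → [3, 4, 6, 9, 14]
5 → replaces 6 → [3, 4, 5, 9, 14]
3 → already a tail → [3, 4, 5, 9, 14]
5 → already a tail → [3, 4, 5, 9, 14]
Length 5; one witness is 3, 4, 6, 9, 14.

3, 4, 6, 9, 14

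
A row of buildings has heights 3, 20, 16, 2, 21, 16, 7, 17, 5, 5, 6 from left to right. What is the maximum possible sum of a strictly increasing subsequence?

44

Let S[i] be the best sum of a strictly increasing subsequence ending at i:
i:      1  2  3  4  5  6  7  8  9 10 11
a[i]:   3 20 16  2 21 16  7 17  5  5  6
S:      3 23 19  2 44 19 10 36  8  8 14
Maximum is 44 (e.g. 3 + 20 + 21).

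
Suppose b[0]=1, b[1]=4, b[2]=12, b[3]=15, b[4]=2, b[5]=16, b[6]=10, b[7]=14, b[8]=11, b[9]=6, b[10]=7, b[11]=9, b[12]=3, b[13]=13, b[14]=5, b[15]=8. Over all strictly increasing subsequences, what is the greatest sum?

Let S[i] be the best sum of a strictly increasing subsequence ending at i:
i:      0  1  2  3  4  5  6  7  8  9 10 11 12 13 14 15
b[i]:   1  4 12 15  2 16 10 14 11  6  7  9  3 13  5  8
S:      1  5 17 32  3 48 15 31 26 11 18 27  6 40 11 26
Maximum is 48 (e.g. 1 + 4 + 12 + 15 + 16).

48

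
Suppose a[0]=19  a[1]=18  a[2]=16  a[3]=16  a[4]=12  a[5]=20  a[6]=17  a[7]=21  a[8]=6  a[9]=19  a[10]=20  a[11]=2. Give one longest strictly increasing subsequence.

16, 17, 19, 20

Patience tails give the LIS length; then backtrack through the dp parents:
19 → extends → [19]
18 → replaces 19 → [18]
16 → replaces 18 → [16]
16 → already a tail → [16]
12 → replaces 16 → [12]
20 → extends → [12, 20]
17 → replaces 20 → [12, 17]
21 → extends → [12, 17, 21]
6 → replaces 12 → [6, 17, 21]
19 → replaces 21 → [6, 17, 19]
20 → extends → [6, 17, 19, 20]
2 → replaces 6 → [2, 17, 19, 20]
Length 4; one witness is 16, 17, 19, 20.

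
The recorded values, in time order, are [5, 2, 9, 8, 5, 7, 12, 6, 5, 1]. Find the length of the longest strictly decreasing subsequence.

Negate each value so 'decreasing' becomes 'increasing', then run patience tails on the negated sequence:
-5 → extends → [-5]
-2 → extends → [-5, -2]
-9 → replaces -5 → [-9, -2]
-8 → replaces -2 → [-9, -8]
-5 → extends → [-9, -8, -5]
-7 → replaces -5 → [-9, -8, -7]
-12 → replaces -9 → [-12, -8, -7]
-6 → extends → [-12, -8, -7, -6]
-5 → extends → [-12, -8, -7, -6, -5]
-1 → extends → [-12, -8, -7, -6, -5, -1]
Six tails, so the longest strictly decreasing subsequence of the original has length 6.

6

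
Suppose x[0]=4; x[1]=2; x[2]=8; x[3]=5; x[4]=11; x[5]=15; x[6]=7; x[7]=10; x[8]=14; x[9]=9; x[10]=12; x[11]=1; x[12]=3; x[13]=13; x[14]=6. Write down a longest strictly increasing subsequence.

4, 5, 7, 10, 12, 13

Patience tails give the LIS length; then backtrack through the dp parents:
4 → extends → [4]
2 → replaces 4 → [2]
8 → extends → [2, 8]
5 → replaces 8 → [2, 5]
11 → extends → [2, 5, 11]
15 → extends → [2, 5, 11, 15]
7 → replaces 11 → [2, 5, 7, 15]
10 → replaces 15 → [2, 5, 7, 10]
14 → extends → [2, 5, 7, 10, 14]
9 → replaces 10 → [2, 5, 7, 9, 14]
12 → replaces 14 → [2, 5, 7, 9, 12]
1 → replaces 2 → [1, 5, 7, 9, 12]
3 → replaces 5 → [1, 3, 7, 9, 12]
13 → extends → [1, 3, 7, 9, 12, 13]
6 → replaces 7 → [1, 3, 6, 9, 12, 13]
Length 6; one witness is 4, 5, 7, 10, 12, 13.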